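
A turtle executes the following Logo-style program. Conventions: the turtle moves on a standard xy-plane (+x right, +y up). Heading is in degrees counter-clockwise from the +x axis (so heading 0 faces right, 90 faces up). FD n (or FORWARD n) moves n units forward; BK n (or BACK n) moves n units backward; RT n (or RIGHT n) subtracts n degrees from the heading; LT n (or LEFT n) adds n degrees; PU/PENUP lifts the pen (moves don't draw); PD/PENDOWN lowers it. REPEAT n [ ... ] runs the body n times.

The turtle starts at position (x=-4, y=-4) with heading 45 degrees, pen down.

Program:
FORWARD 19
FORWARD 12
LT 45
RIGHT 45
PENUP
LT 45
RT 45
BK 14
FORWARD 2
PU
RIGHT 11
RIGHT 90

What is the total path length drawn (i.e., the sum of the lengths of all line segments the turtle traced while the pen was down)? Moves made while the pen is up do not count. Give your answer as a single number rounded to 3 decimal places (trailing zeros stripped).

Answer: 31

Derivation:
Executing turtle program step by step:
Start: pos=(-4,-4), heading=45, pen down
FD 19: (-4,-4) -> (9.435,9.435) [heading=45, draw]
FD 12: (9.435,9.435) -> (17.92,17.92) [heading=45, draw]
LT 45: heading 45 -> 90
RT 45: heading 90 -> 45
PU: pen up
LT 45: heading 45 -> 90
RT 45: heading 90 -> 45
BK 14: (17.92,17.92) -> (8.021,8.021) [heading=45, move]
FD 2: (8.021,8.021) -> (9.435,9.435) [heading=45, move]
PU: pen up
RT 11: heading 45 -> 34
RT 90: heading 34 -> 304
Final: pos=(9.435,9.435), heading=304, 2 segment(s) drawn

Segment lengths:
  seg 1: (-4,-4) -> (9.435,9.435), length = 19
  seg 2: (9.435,9.435) -> (17.92,17.92), length = 12
Total = 31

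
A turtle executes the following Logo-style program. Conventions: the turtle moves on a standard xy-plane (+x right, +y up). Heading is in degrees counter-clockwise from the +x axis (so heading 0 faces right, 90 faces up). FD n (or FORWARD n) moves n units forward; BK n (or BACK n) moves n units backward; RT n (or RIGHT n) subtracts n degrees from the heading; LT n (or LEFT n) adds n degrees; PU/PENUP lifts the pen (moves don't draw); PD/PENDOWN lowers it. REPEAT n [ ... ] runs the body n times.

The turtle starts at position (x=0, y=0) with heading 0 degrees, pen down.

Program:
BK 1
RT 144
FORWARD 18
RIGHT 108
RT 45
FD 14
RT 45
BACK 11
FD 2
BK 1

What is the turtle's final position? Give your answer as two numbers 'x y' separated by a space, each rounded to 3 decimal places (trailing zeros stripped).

Executing turtle program step by step:
Start: pos=(0,0), heading=0, pen down
BK 1: (0,0) -> (-1,0) [heading=0, draw]
RT 144: heading 0 -> 216
FD 18: (-1,0) -> (-15.562,-10.58) [heading=216, draw]
RT 108: heading 216 -> 108
RT 45: heading 108 -> 63
FD 14: (-15.562,-10.58) -> (-9.206,1.894) [heading=63, draw]
RT 45: heading 63 -> 18
BK 11: (-9.206,1.894) -> (-19.668,-1.505) [heading=18, draw]
FD 2: (-19.668,-1.505) -> (-17.766,-0.887) [heading=18, draw]
BK 1: (-17.766,-0.887) -> (-18.717,-1.196) [heading=18, draw]
Final: pos=(-18.717,-1.196), heading=18, 6 segment(s) drawn

Answer: -18.717 -1.196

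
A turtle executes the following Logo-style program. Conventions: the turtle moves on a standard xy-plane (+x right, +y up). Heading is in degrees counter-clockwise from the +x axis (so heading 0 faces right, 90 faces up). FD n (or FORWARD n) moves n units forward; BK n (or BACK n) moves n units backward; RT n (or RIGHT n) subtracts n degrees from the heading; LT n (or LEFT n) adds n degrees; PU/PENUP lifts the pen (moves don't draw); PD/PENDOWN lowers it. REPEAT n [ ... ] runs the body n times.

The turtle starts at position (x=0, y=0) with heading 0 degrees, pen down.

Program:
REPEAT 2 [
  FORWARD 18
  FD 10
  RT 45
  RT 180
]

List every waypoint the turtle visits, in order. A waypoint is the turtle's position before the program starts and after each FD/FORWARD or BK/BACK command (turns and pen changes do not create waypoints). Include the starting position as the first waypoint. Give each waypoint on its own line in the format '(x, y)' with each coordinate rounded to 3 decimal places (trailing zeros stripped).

Answer: (0, 0)
(18, 0)
(28, 0)
(15.272, 12.728)
(8.201, 19.799)

Derivation:
Executing turtle program step by step:
Start: pos=(0,0), heading=0, pen down
REPEAT 2 [
  -- iteration 1/2 --
  FD 18: (0,0) -> (18,0) [heading=0, draw]
  FD 10: (18,0) -> (28,0) [heading=0, draw]
  RT 45: heading 0 -> 315
  RT 180: heading 315 -> 135
  -- iteration 2/2 --
  FD 18: (28,0) -> (15.272,12.728) [heading=135, draw]
  FD 10: (15.272,12.728) -> (8.201,19.799) [heading=135, draw]
  RT 45: heading 135 -> 90
  RT 180: heading 90 -> 270
]
Final: pos=(8.201,19.799), heading=270, 4 segment(s) drawn
Waypoints (5 total):
(0, 0)
(18, 0)
(28, 0)
(15.272, 12.728)
(8.201, 19.799)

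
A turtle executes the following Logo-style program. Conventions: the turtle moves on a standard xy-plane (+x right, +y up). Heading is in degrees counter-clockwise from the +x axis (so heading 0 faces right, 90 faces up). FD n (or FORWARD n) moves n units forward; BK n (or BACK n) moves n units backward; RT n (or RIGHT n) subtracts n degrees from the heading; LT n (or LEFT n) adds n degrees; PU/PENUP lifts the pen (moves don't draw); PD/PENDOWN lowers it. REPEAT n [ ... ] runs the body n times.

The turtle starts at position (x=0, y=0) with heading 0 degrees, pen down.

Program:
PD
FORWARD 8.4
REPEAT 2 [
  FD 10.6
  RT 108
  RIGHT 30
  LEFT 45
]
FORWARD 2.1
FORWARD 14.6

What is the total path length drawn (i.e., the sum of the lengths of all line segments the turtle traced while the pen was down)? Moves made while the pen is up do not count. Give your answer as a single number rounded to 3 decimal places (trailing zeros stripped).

Executing turtle program step by step:
Start: pos=(0,0), heading=0, pen down
PD: pen down
FD 8.4: (0,0) -> (8.4,0) [heading=0, draw]
REPEAT 2 [
  -- iteration 1/2 --
  FD 10.6: (8.4,0) -> (19,0) [heading=0, draw]
  RT 108: heading 0 -> 252
  RT 30: heading 252 -> 222
  LT 45: heading 222 -> 267
  -- iteration 2/2 --
  FD 10.6: (19,0) -> (18.445,-10.585) [heading=267, draw]
  RT 108: heading 267 -> 159
  RT 30: heading 159 -> 129
  LT 45: heading 129 -> 174
]
FD 2.1: (18.445,-10.585) -> (16.357,-10.366) [heading=174, draw]
FD 14.6: (16.357,-10.366) -> (1.837,-8.84) [heading=174, draw]
Final: pos=(1.837,-8.84), heading=174, 5 segment(s) drawn

Segment lengths:
  seg 1: (0,0) -> (8.4,0), length = 8.4
  seg 2: (8.4,0) -> (19,0), length = 10.6
  seg 3: (19,0) -> (18.445,-10.585), length = 10.6
  seg 4: (18.445,-10.585) -> (16.357,-10.366), length = 2.1
  seg 5: (16.357,-10.366) -> (1.837,-8.84), length = 14.6
Total = 46.3

Answer: 46.3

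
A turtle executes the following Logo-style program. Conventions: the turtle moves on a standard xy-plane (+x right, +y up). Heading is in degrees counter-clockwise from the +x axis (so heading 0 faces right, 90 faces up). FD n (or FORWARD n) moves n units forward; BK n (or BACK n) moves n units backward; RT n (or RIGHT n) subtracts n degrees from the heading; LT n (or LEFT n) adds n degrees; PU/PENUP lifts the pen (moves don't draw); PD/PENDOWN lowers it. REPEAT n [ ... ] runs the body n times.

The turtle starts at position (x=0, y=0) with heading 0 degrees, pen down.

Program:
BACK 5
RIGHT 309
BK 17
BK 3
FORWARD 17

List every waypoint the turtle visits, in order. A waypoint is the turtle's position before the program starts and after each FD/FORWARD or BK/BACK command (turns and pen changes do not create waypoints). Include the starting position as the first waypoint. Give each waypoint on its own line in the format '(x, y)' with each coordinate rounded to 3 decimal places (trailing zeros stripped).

Answer: (0, 0)
(-5, 0)
(-15.698, -13.211)
(-17.586, -15.543)
(-6.888, -2.331)

Derivation:
Executing turtle program step by step:
Start: pos=(0,0), heading=0, pen down
BK 5: (0,0) -> (-5,0) [heading=0, draw]
RT 309: heading 0 -> 51
BK 17: (-5,0) -> (-15.698,-13.211) [heading=51, draw]
BK 3: (-15.698,-13.211) -> (-17.586,-15.543) [heading=51, draw]
FD 17: (-17.586,-15.543) -> (-6.888,-2.331) [heading=51, draw]
Final: pos=(-6.888,-2.331), heading=51, 4 segment(s) drawn
Waypoints (5 total):
(0, 0)
(-5, 0)
(-15.698, -13.211)
(-17.586, -15.543)
(-6.888, -2.331)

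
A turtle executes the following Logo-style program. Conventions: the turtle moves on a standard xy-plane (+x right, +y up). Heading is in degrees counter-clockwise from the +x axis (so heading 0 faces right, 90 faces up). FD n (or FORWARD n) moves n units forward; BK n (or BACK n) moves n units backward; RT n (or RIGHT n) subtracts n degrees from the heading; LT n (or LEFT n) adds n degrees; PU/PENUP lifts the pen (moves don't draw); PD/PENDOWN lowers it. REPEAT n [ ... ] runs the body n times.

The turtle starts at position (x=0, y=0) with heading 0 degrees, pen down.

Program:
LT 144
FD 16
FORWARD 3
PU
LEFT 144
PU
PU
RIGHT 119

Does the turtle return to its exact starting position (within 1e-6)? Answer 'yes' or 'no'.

Executing turtle program step by step:
Start: pos=(0,0), heading=0, pen down
LT 144: heading 0 -> 144
FD 16: (0,0) -> (-12.944,9.405) [heading=144, draw]
FD 3: (-12.944,9.405) -> (-15.371,11.168) [heading=144, draw]
PU: pen up
LT 144: heading 144 -> 288
PU: pen up
PU: pen up
RT 119: heading 288 -> 169
Final: pos=(-15.371,11.168), heading=169, 2 segment(s) drawn

Start position: (0, 0)
Final position: (-15.371, 11.168)
Distance = 19; >= 1e-6 -> NOT closed

Answer: no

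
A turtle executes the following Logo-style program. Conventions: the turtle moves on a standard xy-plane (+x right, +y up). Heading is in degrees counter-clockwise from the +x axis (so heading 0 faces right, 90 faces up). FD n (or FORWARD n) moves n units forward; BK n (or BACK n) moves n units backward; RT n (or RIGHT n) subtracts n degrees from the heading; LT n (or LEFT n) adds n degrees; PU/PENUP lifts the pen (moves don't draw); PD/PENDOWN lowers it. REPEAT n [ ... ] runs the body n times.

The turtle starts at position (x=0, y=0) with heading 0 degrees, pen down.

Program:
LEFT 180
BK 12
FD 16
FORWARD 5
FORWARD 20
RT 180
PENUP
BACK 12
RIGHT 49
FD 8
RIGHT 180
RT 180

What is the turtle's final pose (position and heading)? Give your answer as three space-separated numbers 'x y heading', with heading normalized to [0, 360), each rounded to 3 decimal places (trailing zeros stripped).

Answer: -35.752 -6.038 311

Derivation:
Executing turtle program step by step:
Start: pos=(0,0), heading=0, pen down
LT 180: heading 0 -> 180
BK 12: (0,0) -> (12,0) [heading=180, draw]
FD 16: (12,0) -> (-4,0) [heading=180, draw]
FD 5: (-4,0) -> (-9,0) [heading=180, draw]
FD 20: (-9,0) -> (-29,0) [heading=180, draw]
RT 180: heading 180 -> 0
PU: pen up
BK 12: (-29,0) -> (-41,0) [heading=0, move]
RT 49: heading 0 -> 311
FD 8: (-41,0) -> (-35.752,-6.038) [heading=311, move]
RT 180: heading 311 -> 131
RT 180: heading 131 -> 311
Final: pos=(-35.752,-6.038), heading=311, 4 segment(s) drawn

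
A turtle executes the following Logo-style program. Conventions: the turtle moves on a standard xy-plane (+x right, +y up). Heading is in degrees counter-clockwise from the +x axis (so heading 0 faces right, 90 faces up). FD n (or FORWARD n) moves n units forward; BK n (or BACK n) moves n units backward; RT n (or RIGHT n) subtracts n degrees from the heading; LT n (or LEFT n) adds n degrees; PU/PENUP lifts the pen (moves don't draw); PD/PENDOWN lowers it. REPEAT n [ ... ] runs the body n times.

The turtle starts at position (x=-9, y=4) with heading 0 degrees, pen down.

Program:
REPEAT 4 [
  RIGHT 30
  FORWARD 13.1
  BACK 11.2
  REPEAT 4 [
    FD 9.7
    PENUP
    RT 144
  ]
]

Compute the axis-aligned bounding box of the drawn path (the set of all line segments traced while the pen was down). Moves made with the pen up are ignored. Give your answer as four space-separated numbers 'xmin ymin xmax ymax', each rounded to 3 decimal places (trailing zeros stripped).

Answer: -9 -2.55 2.345 4

Derivation:
Executing turtle program step by step:
Start: pos=(-9,4), heading=0, pen down
REPEAT 4 [
  -- iteration 1/4 --
  RT 30: heading 0 -> 330
  FD 13.1: (-9,4) -> (2.345,-2.55) [heading=330, draw]
  BK 11.2: (2.345,-2.55) -> (-7.355,3.05) [heading=330, draw]
  REPEAT 4 [
    -- iteration 1/4 --
    FD 9.7: (-7.355,3.05) -> (1.046,-1.8) [heading=330, draw]
    PU: pen up
    RT 144: heading 330 -> 186
    -- iteration 2/4 --
    FD 9.7: (1.046,-1.8) -> (-8.601,-2.814) [heading=186, move]
    PU: pen up
    RT 144: heading 186 -> 42
    -- iteration 3/4 --
    FD 9.7: (-8.601,-2.814) -> (-1.392,3.677) [heading=42, move]
    PU: pen up
    RT 144: heading 42 -> 258
    -- iteration 4/4 --
    FD 9.7: (-1.392,3.677) -> (-3.409,-5.811) [heading=258, move]
    PU: pen up
    RT 144: heading 258 -> 114
  ]
  -- iteration 2/4 --
  RT 30: heading 114 -> 84
  FD 13.1: (-3.409,-5.811) -> (-2.04,7.217) [heading=84, move]
  BK 11.2: (-2.04,7.217) -> (-3.211,-3.922) [heading=84, move]
  REPEAT 4 [
    -- iteration 1/4 --
    FD 9.7: (-3.211,-3.922) -> (-2.197,5.725) [heading=84, move]
    PU: pen up
    RT 144: heading 84 -> 300
    -- iteration 2/4 --
    FD 9.7: (-2.197,5.725) -> (2.653,-2.675) [heading=300, move]
    PU: pen up
    RT 144: heading 300 -> 156
    -- iteration 3/4 --
    FD 9.7: (2.653,-2.675) -> (-6.208,1.27) [heading=156, move]
    PU: pen up
    RT 144: heading 156 -> 12
    -- iteration 4/4 --
    FD 9.7: (-6.208,1.27) -> (3.28,3.287) [heading=12, move]
    PU: pen up
    RT 144: heading 12 -> 228
  ]
  -- iteration 3/4 --
  RT 30: heading 228 -> 198
  FD 13.1: (3.28,3.287) -> (-9.179,-0.761) [heading=198, move]
  BK 11.2: (-9.179,-0.761) -> (1.473,2.7) [heading=198, move]
  REPEAT 4 [
    -- iteration 1/4 --
    FD 9.7: (1.473,2.7) -> (-7.752,-0.298) [heading=198, move]
    PU: pen up
    RT 144: heading 198 -> 54
    -- iteration 2/4 --
    FD 9.7: (-7.752,-0.298) -> (-2.051,7.55) [heading=54, move]
    PU: pen up
    RT 144: heading 54 -> 270
    -- iteration 3/4 --
    FD 9.7: (-2.051,7.55) -> (-2.051,-2.15) [heading=270, move]
    PU: pen up
    RT 144: heading 270 -> 126
    -- iteration 4/4 --
    FD 9.7: (-2.051,-2.15) -> (-7.752,5.697) [heading=126, move]
    PU: pen up
    RT 144: heading 126 -> 342
  ]
  -- iteration 4/4 --
  RT 30: heading 342 -> 312
  FD 13.1: (-7.752,5.697) -> (1.013,-4.038) [heading=312, move]
  BK 11.2: (1.013,-4.038) -> (-6.481,4.285) [heading=312, move]
  REPEAT 4 [
    -- iteration 1/4 --
    FD 9.7: (-6.481,4.285) -> (0.01,-2.923) [heading=312, move]
    PU: pen up
    RT 144: heading 312 -> 168
    -- iteration 2/4 --
    FD 9.7: (0.01,-2.923) -> (-9.478,-0.907) [heading=168, move]
    PU: pen up
    RT 144: heading 168 -> 24
    -- iteration 3/4 --
    FD 9.7: (-9.478,-0.907) -> (-0.617,3.039) [heading=24, move]
    PU: pen up
    RT 144: heading 24 -> 240
    -- iteration 4/4 --
    FD 9.7: (-0.617,3.039) -> (-5.467,-5.362) [heading=240, move]
    PU: pen up
    RT 144: heading 240 -> 96
  ]
]
Final: pos=(-5.467,-5.362), heading=96, 3 segment(s) drawn

Segment endpoints: x in {-9, -7.355, 1.046, 2.345}, y in {-2.55, -1.8, 3.05, 4}
xmin=-9, ymin=-2.55, xmax=2.345, ymax=4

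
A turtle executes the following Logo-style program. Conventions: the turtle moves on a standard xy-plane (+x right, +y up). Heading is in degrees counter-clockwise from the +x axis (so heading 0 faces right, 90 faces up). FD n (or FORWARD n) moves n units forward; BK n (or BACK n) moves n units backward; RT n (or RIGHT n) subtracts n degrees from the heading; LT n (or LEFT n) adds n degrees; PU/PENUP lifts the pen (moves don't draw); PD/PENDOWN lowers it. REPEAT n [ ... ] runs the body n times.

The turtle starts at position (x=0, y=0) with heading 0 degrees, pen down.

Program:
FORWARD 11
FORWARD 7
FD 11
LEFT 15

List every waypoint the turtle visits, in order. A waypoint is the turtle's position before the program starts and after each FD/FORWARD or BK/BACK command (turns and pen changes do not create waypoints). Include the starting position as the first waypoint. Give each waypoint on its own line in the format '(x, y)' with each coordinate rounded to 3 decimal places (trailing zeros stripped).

Answer: (0, 0)
(11, 0)
(18, 0)
(29, 0)

Derivation:
Executing turtle program step by step:
Start: pos=(0,0), heading=0, pen down
FD 11: (0,0) -> (11,0) [heading=0, draw]
FD 7: (11,0) -> (18,0) [heading=0, draw]
FD 11: (18,0) -> (29,0) [heading=0, draw]
LT 15: heading 0 -> 15
Final: pos=(29,0), heading=15, 3 segment(s) drawn
Waypoints (4 total):
(0, 0)
(11, 0)
(18, 0)
(29, 0)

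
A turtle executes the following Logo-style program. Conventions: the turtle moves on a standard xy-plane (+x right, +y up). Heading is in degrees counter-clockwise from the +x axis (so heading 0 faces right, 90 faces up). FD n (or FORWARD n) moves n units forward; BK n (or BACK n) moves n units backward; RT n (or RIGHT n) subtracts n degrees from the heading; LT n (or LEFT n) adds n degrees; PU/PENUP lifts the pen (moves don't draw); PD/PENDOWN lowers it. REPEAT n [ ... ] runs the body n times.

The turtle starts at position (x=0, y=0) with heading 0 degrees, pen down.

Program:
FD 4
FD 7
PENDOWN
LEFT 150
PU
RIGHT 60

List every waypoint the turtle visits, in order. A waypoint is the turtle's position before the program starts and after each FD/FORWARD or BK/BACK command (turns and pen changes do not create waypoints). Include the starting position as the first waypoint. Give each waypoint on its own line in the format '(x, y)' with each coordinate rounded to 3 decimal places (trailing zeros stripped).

Executing turtle program step by step:
Start: pos=(0,0), heading=0, pen down
FD 4: (0,0) -> (4,0) [heading=0, draw]
FD 7: (4,0) -> (11,0) [heading=0, draw]
PD: pen down
LT 150: heading 0 -> 150
PU: pen up
RT 60: heading 150 -> 90
Final: pos=(11,0), heading=90, 2 segment(s) drawn
Waypoints (3 total):
(0, 0)
(4, 0)
(11, 0)

Answer: (0, 0)
(4, 0)
(11, 0)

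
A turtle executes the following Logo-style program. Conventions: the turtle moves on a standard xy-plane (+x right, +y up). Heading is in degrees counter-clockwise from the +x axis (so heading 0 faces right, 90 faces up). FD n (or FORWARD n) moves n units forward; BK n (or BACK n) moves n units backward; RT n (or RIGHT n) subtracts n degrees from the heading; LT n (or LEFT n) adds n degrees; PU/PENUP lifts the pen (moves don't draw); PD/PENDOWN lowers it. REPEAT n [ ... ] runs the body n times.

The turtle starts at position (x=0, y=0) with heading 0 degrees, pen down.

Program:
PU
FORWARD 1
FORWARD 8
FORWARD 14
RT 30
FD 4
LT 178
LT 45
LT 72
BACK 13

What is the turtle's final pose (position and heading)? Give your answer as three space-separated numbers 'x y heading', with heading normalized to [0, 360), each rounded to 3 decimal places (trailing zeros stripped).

Answer: 27.597 10.951 265

Derivation:
Executing turtle program step by step:
Start: pos=(0,0), heading=0, pen down
PU: pen up
FD 1: (0,0) -> (1,0) [heading=0, move]
FD 8: (1,0) -> (9,0) [heading=0, move]
FD 14: (9,0) -> (23,0) [heading=0, move]
RT 30: heading 0 -> 330
FD 4: (23,0) -> (26.464,-2) [heading=330, move]
LT 178: heading 330 -> 148
LT 45: heading 148 -> 193
LT 72: heading 193 -> 265
BK 13: (26.464,-2) -> (27.597,10.951) [heading=265, move]
Final: pos=(27.597,10.951), heading=265, 0 segment(s) drawn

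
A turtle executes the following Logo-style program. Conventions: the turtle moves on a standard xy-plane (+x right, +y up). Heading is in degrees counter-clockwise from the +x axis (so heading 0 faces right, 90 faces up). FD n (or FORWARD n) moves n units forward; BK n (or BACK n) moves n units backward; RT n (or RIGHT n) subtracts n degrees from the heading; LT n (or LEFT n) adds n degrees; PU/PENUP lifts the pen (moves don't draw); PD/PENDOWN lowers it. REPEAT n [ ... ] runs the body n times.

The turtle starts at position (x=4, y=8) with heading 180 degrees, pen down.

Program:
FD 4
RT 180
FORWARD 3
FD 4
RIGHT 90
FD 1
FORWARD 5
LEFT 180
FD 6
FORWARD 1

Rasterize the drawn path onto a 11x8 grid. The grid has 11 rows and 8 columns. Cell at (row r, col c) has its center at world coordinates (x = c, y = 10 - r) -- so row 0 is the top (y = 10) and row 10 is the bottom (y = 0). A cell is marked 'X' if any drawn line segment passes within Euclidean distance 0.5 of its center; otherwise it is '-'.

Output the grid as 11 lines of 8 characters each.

Answer: --------
-------X
XXXXXXXX
-------X
-------X
-------X
-------X
-------X
-------X
--------
--------

Derivation:
Segment 0: (4,8) -> (0,8)
Segment 1: (0,8) -> (3,8)
Segment 2: (3,8) -> (7,8)
Segment 3: (7,8) -> (7,7)
Segment 4: (7,7) -> (7,2)
Segment 5: (7,2) -> (7,8)
Segment 6: (7,8) -> (7,9)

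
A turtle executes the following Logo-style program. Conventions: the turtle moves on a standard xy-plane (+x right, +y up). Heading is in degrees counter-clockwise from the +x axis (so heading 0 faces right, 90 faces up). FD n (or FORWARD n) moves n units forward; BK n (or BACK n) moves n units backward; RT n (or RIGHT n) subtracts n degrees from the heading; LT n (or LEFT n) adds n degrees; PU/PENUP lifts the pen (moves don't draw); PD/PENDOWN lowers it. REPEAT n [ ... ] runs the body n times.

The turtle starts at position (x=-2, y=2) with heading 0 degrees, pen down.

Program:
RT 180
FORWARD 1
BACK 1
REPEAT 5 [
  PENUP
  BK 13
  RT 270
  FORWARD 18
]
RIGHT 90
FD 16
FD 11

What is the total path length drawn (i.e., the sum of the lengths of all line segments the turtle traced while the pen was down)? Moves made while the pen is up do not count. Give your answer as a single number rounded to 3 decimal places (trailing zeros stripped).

Executing turtle program step by step:
Start: pos=(-2,2), heading=0, pen down
RT 180: heading 0 -> 180
FD 1: (-2,2) -> (-3,2) [heading=180, draw]
BK 1: (-3,2) -> (-2,2) [heading=180, draw]
REPEAT 5 [
  -- iteration 1/5 --
  PU: pen up
  BK 13: (-2,2) -> (11,2) [heading=180, move]
  RT 270: heading 180 -> 270
  FD 18: (11,2) -> (11,-16) [heading=270, move]
  -- iteration 2/5 --
  PU: pen up
  BK 13: (11,-16) -> (11,-3) [heading=270, move]
  RT 270: heading 270 -> 0
  FD 18: (11,-3) -> (29,-3) [heading=0, move]
  -- iteration 3/5 --
  PU: pen up
  BK 13: (29,-3) -> (16,-3) [heading=0, move]
  RT 270: heading 0 -> 90
  FD 18: (16,-3) -> (16,15) [heading=90, move]
  -- iteration 4/5 --
  PU: pen up
  BK 13: (16,15) -> (16,2) [heading=90, move]
  RT 270: heading 90 -> 180
  FD 18: (16,2) -> (-2,2) [heading=180, move]
  -- iteration 5/5 --
  PU: pen up
  BK 13: (-2,2) -> (11,2) [heading=180, move]
  RT 270: heading 180 -> 270
  FD 18: (11,2) -> (11,-16) [heading=270, move]
]
RT 90: heading 270 -> 180
FD 16: (11,-16) -> (-5,-16) [heading=180, move]
FD 11: (-5,-16) -> (-16,-16) [heading=180, move]
Final: pos=(-16,-16), heading=180, 2 segment(s) drawn

Segment lengths:
  seg 1: (-2,2) -> (-3,2), length = 1
  seg 2: (-3,2) -> (-2,2), length = 1
Total = 2

Answer: 2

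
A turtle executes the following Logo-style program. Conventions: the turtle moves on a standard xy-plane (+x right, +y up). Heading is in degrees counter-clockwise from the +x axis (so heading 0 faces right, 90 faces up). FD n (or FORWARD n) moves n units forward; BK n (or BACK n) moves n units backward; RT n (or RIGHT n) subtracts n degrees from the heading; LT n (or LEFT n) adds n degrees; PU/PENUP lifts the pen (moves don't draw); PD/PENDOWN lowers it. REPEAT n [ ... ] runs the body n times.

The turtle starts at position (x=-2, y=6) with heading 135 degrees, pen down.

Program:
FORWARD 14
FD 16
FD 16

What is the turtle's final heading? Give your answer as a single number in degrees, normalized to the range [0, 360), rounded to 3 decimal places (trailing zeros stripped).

Answer: 135

Derivation:
Executing turtle program step by step:
Start: pos=(-2,6), heading=135, pen down
FD 14: (-2,6) -> (-11.899,15.899) [heading=135, draw]
FD 16: (-11.899,15.899) -> (-23.213,27.213) [heading=135, draw]
FD 16: (-23.213,27.213) -> (-34.527,38.527) [heading=135, draw]
Final: pos=(-34.527,38.527), heading=135, 3 segment(s) drawn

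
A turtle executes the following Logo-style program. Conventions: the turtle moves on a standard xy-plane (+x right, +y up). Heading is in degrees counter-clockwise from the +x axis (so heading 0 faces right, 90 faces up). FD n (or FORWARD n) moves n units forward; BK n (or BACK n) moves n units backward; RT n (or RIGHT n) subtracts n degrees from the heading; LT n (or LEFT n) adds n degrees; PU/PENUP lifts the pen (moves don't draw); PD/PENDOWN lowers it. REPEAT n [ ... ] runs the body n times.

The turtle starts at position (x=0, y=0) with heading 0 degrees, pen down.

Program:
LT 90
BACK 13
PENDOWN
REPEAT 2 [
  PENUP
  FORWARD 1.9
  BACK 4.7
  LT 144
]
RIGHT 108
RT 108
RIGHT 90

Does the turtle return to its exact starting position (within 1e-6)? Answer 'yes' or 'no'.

Executing turtle program step by step:
Start: pos=(0,0), heading=0, pen down
LT 90: heading 0 -> 90
BK 13: (0,0) -> (0,-13) [heading=90, draw]
PD: pen down
REPEAT 2 [
  -- iteration 1/2 --
  PU: pen up
  FD 1.9: (0,-13) -> (0,-11.1) [heading=90, move]
  BK 4.7: (0,-11.1) -> (0,-15.8) [heading=90, move]
  LT 144: heading 90 -> 234
  -- iteration 2/2 --
  PU: pen up
  FD 1.9: (0,-15.8) -> (-1.117,-17.337) [heading=234, move]
  BK 4.7: (-1.117,-17.337) -> (1.646,-13.535) [heading=234, move]
  LT 144: heading 234 -> 18
]
RT 108: heading 18 -> 270
RT 108: heading 270 -> 162
RT 90: heading 162 -> 72
Final: pos=(1.646,-13.535), heading=72, 1 segment(s) drawn

Start position: (0, 0)
Final position: (1.646, -13.535)
Distance = 13.634; >= 1e-6 -> NOT closed

Answer: no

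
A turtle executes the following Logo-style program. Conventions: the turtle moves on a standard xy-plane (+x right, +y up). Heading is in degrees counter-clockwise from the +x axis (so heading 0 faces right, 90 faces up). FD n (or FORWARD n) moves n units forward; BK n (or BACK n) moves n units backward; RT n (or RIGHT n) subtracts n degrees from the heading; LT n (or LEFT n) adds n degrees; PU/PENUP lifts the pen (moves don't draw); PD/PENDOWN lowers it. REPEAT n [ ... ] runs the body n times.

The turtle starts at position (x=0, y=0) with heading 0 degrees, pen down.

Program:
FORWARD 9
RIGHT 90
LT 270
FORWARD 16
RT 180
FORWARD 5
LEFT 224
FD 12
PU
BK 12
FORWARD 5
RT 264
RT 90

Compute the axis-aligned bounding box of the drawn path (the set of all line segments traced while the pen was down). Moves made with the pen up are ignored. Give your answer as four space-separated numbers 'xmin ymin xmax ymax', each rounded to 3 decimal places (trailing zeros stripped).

Executing turtle program step by step:
Start: pos=(0,0), heading=0, pen down
FD 9: (0,0) -> (9,0) [heading=0, draw]
RT 90: heading 0 -> 270
LT 270: heading 270 -> 180
FD 16: (9,0) -> (-7,0) [heading=180, draw]
RT 180: heading 180 -> 0
FD 5: (-7,0) -> (-2,0) [heading=0, draw]
LT 224: heading 0 -> 224
FD 12: (-2,0) -> (-10.632,-8.336) [heading=224, draw]
PU: pen up
BK 12: (-10.632,-8.336) -> (-2,0) [heading=224, move]
FD 5: (-2,0) -> (-5.597,-3.473) [heading=224, move]
RT 264: heading 224 -> 320
RT 90: heading 320 -> 230
Final: pos=(-5.597,-3.473), heading=230, 4 segment(s) drawn

Segment endpoints: x in {-10.632, -7, -2, 0, 9}, y in {-8.336, 0, 0}
xmin=-10.632, ymin=-8.336, xmax=9, ymax=0

Answer: -10.632 -8.336 9 0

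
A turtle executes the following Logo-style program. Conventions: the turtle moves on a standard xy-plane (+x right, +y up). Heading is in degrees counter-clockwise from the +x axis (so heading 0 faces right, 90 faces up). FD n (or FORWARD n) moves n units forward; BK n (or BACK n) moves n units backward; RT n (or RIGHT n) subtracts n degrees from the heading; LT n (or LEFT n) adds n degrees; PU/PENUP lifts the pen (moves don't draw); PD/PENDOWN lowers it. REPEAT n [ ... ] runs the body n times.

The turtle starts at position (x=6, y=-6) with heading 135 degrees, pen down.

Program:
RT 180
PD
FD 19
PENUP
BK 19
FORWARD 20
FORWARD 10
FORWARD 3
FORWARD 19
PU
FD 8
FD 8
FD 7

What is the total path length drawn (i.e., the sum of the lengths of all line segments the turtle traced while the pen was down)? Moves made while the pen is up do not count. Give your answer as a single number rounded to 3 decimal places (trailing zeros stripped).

Executing turtle program step by step:
Start: pos=(6,-6), heading=135, pen down
RT 180: heading 135 -> 315
PD: pen down
FD 19: (6,-6) -> (19.435,-19.435) [heading=315, draw]
PU: pen up
BK 19: (19.435,-19.435) -> (6,-6) [heading=315, move]
FD 20: (6,-6) -> (20.142,-20.142) [heading=315, move]
FD 10: (20.142,-20.142) -> (27.213,-27.213) [heading=315, move]
FD 3: (27.213,-27.213) -> (29.335,-29.335) [heading=315, move]
FD 19: (29.335,-29.335) -> (42.77,-42.77) [heading=315, move]
PU: pen up
FD 8: (42.77,-42.77) -> (48.426,-48.426) [heading=315, move]
FD 8: (48.426,-48.426) -> (54.083,-54.083) [heading=315, move]
FD 7: (54.083,-54.083) -> (59.033,-59.033) [heading=315, move]
Final: pos=(59.033,-59.033), heading=315, 1 segment(s) drawn

Segment lengths:
  seg 1: (6,-6) -> (19.435,-19.435), length = 19
Total = 19

Answer: 19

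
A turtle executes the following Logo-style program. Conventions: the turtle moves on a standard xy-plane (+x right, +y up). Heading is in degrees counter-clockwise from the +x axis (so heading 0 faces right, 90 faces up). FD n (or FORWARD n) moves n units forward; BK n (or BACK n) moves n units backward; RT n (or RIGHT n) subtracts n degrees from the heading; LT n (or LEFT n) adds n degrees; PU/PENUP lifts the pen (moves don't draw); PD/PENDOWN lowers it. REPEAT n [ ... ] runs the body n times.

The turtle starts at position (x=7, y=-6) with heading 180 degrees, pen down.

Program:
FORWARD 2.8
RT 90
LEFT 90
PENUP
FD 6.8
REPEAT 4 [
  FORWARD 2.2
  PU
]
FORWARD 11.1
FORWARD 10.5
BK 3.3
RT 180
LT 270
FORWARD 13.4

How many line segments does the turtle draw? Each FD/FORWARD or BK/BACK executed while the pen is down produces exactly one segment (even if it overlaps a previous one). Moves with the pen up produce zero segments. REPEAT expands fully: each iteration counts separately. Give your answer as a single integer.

Answer: 1

Derivation:
Executing turtle program step by step:
Start: pos=(7,-6), heading=180, pen down
FD 2.8: (7,-6) -> (4.2,-6) [heading=180, draw]
RT 90: heading 180 -> 90
LT 90: heading 90 -> 180
PU: pen up
FD 6.8: (4.2,-6) -> (-2.6,-6) [heading=180, move]
REPEAT 4 [
  -- iteration 1/4 --
  FD 2.2: (-2.6,-6) -> (-4.8,-6) [heading=180, move]
  PU: pen up
  -- iteration 2/4 --
  FD 2.2: (-4.8,-6) -> (-7,-6) [heading=180, move]
  PU: pen up
  -- iteration 3/4 --
  FD 2.2: (-7,-6) -> (-9.2,-6) [heading=180, move]
  PU: pen up
  -- iteration 4/4 --
  FD 2.2: (-9.2,-6) -> (-11.4,-6) [heading=180, move]
  PU: pen up
]
FD 11.1: (-11.4,-6) -> (-22.5,-6) [heading=180, move]
FD 10.5: (-22.5,-6) -> (-33,-6) [heading=180, move]
BK 3.3: (-33,-6) -> (-29.7,-6) [heading=180, move]
RT 180: heading 180 -> 0
LT 270: heading 0 -> 270
FD 13.4: (-29.7,-6) -> (-29.7,-19.4) [heading=270, move]
Final: pos=(-29.7,-19.4), heading=270, 1 segment(s) drawn
Segments drawn: 1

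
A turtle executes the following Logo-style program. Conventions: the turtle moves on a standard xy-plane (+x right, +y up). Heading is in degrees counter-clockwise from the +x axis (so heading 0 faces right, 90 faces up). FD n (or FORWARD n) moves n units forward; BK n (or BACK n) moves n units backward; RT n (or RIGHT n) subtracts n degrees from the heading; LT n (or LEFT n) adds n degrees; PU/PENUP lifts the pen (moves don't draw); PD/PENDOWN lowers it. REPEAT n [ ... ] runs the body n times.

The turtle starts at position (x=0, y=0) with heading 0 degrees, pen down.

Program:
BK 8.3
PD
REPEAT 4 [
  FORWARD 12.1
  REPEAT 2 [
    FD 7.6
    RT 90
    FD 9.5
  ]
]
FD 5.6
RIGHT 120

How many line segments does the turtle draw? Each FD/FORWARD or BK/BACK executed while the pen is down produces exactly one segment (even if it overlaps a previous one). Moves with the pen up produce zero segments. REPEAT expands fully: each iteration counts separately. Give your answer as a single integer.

Answer: 22

Derivation:
Executing turtle program step by step:
Start: pos=(0,0), heading=0, pen down
BK 8.3: (0,0) -> (-8.3,0) [heading=0, draw]
PD: pen down
REPEAT 4 [
  -- iteration 1/4 --
  FD 12.1: (-8.3,0) -> (3.8,0) [heading=0, draw]
  REPEAT 2 [
    -- iteration 1/2 --
    FD 7.6: (3.8,0) -> (11.4,0) [heading=0, draw]
    RT 90: heading 0 -> 270
    FD 9.5: (11.4,0) -> (11.4,-9.5) [heading=270, draw]
    -- iteration 2/2 --
    FD 7.6: (11.4,-9.5) -> (11.4,-17.1) [heading=270, draw]
    RT 90: heading 270 -> 180
    FD 9.5: (11.4,-17.1) -> (1.9,-17.1) [heading=180, draw]
  ]
  -- iteration 2/4 --
  FD 12.1: (1.9,-17.1) -> (-10.2,-17.1) [heading=180, draw]
  REPEAT 2 [
    -- iteration 1/2 --
    FD 7.6: (-10.2,-17.1) -> (-17.8,-17.1) [heading=180, draw]
    RT 90: heading 180 -> 90
    FD 9.5: (-17.8,-17.1) -> (-17.8,-7.6) [heading=90, draw]
    -- iteration 2/2 --
    FD 7.6: (-17.8,-7.6) -> (-17.8,0) [heading=90, draw]
    RT 90: heading 90 -> 0
    FD 9.5: (-17.8,0) -> (-8.3,0) [heading=0, draw]
  ]
  -- iteration 3/4 --
  FD 12.1: (-8.3,0) -> (3.8,0) [heading=0, draw]
  REPEAT 2 [
    -- iteration 1/2 --
    FD 7.6: (3.8,0) -> (11.4,0) [heading=0, draw]
    RT 90: heading 0 -> 270
    FD 9.5: (11.4,0) -> (11.4,-9.5) [heading=270, draw]
    -- iteration 2/2 --
    FD 7.6: (11.4,-9.5) -> (11.4,-17.1) [heading=270, draw]
    RT 90: heading 270 -> 180
    FD 9.5: (11.4,-17.1) -> (1.9,-17.1) [heading=180, draw]
  ]
  -- iteration 4/4 --
  FD 12.1: (1.9,-17.1) -> (-10.2,-17.1) [heading=180, draw]
  REPEAT 2 [
    -- iteration 1/2 --
    FD 7.6: (-10.2,-17.1) -> (-17.8,-17.1) [heading=180, draw]
    RT 90: heading 180 -> 90
    FD 9.5: (-17.8,-17.1) -> (-17.8,-7.6) [heading=90, draw]
    -- iteration 2/2 --
    FD 7.6: (-17.8,-7.6) -> (-17.8,0) [heading=90, draw]
    RT 90: heading 90 -> 0
    FD 9.5: (-17.8,0) -> (-8.3,0) [heading=0, draw]
  ]
]
FD 5.6: (-8.3,0) -> (-2.7,0) [heading=0, draw]
RT 120: heading 0 -> 240
Final: pos=(-2.7,0), heading=240, 22 segment(s) drawn
Segments drawn: 22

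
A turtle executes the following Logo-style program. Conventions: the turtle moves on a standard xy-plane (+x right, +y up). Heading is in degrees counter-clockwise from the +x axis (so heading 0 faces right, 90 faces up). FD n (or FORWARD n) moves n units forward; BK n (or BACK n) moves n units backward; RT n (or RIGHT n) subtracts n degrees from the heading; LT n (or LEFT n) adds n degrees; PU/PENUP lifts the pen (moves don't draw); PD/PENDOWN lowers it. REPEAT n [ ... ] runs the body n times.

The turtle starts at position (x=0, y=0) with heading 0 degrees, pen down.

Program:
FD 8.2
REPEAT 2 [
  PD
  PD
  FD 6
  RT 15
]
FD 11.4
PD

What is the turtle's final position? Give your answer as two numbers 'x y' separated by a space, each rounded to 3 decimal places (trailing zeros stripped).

Answer: 29.868 -7.253

Derivation:
Executing turtle program step by step:
Start: pos=(0,0), heading=0, pen down
FD 8.2: (0,0) -> (8.2,0) [heading=0, draw]
REPEAT 2 [
  -- iteration 1/2 --
  PD: pen down
  PD: pen down
  FD 6: (8.2,0) -> (14.2,0) [heading=0, draw]
  RT 15: heading 0 -> 345
  -- iteration 2/2 --
  PD: pen down
  PD: pen down
  FD 6: (14.2,0) -> (19.996,-1.553) [heading=345, draw]
  RT 15: heading 345 -> 330
]
FD 11.4: (19.996,-1.553) -> (29.868,-7.253) [heading=330, draw]
PD: pen down
Final: pos=(29.868,-7.253), heading=330, 4 segment(s) drawn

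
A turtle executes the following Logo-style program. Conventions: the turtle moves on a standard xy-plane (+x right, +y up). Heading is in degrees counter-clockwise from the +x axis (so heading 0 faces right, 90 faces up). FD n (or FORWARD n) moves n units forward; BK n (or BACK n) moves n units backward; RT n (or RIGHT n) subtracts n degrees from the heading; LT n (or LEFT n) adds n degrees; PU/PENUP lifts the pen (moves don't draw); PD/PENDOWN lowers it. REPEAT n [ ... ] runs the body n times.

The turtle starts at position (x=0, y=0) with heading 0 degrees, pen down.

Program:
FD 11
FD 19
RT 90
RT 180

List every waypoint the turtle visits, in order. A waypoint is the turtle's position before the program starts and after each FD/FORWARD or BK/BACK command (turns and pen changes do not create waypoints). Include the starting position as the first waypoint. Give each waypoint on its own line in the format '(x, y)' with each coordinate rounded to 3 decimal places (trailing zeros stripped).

Answer: (0, 0)
(11, 0)
(30, 0)

Derivation:
Executing turtle program step by step:
Start: pos=(0,0), heading=0, pen down
FD 11: (0,0) -> (11,0) [heading=0, draw]
FD 19: (11,0) -> (30,0) [heading=0, draw]
RT 90: heading 0 -> 270
RT 180: heading 270 -> 90
Final: pos=(30,0), heading=90, 2 segment(s) drawn
Waypoints (3 total):
(0, 0)
(11, 0)
(30, 0)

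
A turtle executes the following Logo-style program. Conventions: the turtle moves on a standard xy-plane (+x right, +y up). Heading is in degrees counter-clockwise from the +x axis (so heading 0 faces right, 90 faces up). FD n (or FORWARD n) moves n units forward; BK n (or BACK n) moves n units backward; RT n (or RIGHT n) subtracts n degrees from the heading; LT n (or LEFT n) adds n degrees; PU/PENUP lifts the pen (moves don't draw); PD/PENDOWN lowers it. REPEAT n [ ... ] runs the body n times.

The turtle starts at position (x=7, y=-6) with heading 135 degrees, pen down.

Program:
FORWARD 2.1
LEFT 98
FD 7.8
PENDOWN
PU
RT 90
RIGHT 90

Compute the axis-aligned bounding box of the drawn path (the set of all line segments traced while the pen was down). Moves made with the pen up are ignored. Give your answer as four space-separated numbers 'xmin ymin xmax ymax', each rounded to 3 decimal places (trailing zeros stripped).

Answer: 0.821 -10.744 7 -4.515

Derivation:
Executing turtle program step by step:
Start: pos=(7,-6), heading=135, pen down
FD 2.1: (7,-6) -> (5.515,-4.515) [heading=135, draw]
LT 98: heading 135 -> 233
FD 7.8: (5.515,-4.515) -> (0.821,-10.744) [heading=233, draw]
PD: pen down
PU: pen up
RT 90: heading 233 -> 143
RT 90: heading 143 -> 53
Final: pos=(0.821,-10.744), heading=53, 2 segment(s) drawn

Segment endpoints: x in {0.821, 5.515, 7}, y in {-10.744, -6, -4.515}
xmin=0.821, ymin=-10.744, xmax=7, ymax=-4.515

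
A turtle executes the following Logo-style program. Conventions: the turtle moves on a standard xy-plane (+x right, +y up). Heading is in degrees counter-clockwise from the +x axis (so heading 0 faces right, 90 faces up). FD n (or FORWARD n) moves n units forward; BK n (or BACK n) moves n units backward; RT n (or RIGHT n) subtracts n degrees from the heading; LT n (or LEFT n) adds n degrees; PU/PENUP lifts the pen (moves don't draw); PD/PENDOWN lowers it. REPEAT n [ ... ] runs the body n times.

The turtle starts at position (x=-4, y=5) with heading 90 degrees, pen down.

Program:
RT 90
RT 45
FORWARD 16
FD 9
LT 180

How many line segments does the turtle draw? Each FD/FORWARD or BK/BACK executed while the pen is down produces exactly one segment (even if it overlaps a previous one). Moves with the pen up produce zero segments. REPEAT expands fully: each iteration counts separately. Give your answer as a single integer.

Executing turtle program step by step:
Start: pos=(-4,5), heading=90, pen down
RT 90: heading 90 -> 0
RT 45: heading 0 -> 315
FD 16: (-4,5) -> (7.314,-6.314) [heading=315, draw]
FD 9: (7.314,-6.314) -> (13.678,-12.678) [heading=315, draw]
LT 180: heading 315 -> 135
Final: pos=(13.678,-12.678), heading=135, 2 segment(s) drawn
Segments drawn: 2

Answer: 2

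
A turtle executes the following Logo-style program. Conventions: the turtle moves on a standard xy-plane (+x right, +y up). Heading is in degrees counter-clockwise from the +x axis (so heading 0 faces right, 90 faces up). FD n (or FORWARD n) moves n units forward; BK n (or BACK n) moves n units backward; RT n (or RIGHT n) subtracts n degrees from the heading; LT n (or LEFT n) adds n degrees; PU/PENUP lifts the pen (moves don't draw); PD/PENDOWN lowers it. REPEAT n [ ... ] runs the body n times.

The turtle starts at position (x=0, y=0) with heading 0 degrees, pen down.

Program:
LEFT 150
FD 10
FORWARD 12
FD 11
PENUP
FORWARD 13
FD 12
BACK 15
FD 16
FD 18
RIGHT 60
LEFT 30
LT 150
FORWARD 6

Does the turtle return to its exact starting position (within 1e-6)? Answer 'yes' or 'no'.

Executing turtle program step by step:
Start: pos=(0,0), heading=0, pen down
LT 150: heading 0 -> 150
FD 10: (0,0) -> (-8.66,5) [heading=150, draw]
FD 12: (-8.66,5) -> (-19.053,11) [heading=150, draw]
FD 11: (-19.053,11) -> (-28.579,16.5) [heading=150, draw]
PU: pen up
FD 13: (-28.579,16.5) -> (-39.837,23) [heading=150, move]
FD 12: (-39.837,23) -> (-50.229,29) [heading=150, move]
BK 15: (-50.229,29) -> (-37.239,21.5) [heading=150, move]
FD 16: (-37.239,21.5) -> (-51.095,29.5) [heading=150, move]
FD 18: (-51.095,29.5) -> (-66.684,38.5) [heading=150, move]
RT 60: heading 150 -> 90
LT 30: heading 90 -> 120
LT 150: heading 120 -> 270
FD 6: (-66.684,38.5) -> (-66.684,32.5) [heading=270, move]
Final: pos=(-66.684,32.5), heading=270, 3 segment(s) drawn

Start position: (0, 0)
Final position: (-66.684, 32.5)
Distance = 74.182; >= 1e-6 -> NOT closed

Answer: no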